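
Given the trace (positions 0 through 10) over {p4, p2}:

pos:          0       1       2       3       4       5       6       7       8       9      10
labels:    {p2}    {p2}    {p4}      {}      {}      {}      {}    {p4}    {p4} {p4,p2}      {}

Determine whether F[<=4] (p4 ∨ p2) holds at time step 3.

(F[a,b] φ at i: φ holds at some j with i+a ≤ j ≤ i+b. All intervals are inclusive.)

Check (p4 ∨ p2) at each j in [3,7]:
  j=3: false
  j=4: false
  j=5: false
  j=6: false
  j=7: true
Found at j=7 → formula holds.

True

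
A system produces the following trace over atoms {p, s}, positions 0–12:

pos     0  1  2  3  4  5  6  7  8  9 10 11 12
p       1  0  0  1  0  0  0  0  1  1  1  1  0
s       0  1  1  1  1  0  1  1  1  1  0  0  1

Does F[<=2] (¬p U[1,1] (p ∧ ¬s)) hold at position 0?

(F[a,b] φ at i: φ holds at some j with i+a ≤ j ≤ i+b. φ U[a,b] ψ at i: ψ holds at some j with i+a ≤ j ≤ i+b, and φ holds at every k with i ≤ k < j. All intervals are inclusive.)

Check (¬p U[1,1] (p ∧ ¬s)) at each j in [0,2]:
  j=0: fails
  j=1: fails
  j=2: fails
No position in the window satisfies it → formula fails.

Does not hold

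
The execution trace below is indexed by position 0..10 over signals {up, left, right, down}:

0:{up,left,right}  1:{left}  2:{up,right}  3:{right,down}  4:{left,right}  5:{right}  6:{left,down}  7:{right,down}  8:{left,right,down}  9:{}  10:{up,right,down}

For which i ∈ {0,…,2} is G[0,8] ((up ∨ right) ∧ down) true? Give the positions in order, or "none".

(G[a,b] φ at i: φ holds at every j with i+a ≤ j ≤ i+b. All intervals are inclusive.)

Evaluate at each i in [0,2]:
  i=0: ✗ (fails at j=0)
  i=1: ✗ (fails at j=1)
  i=2: ✗ (fails at j=2)

none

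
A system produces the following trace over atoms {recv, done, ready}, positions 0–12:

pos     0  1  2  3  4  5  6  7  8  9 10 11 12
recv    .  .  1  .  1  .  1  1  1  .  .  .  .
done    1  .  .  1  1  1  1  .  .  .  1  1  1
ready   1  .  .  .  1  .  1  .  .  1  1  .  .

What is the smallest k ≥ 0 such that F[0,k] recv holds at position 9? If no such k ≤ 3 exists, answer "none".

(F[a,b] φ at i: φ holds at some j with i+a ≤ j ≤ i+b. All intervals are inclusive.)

Scan j = 9,10,… for recv:
  j=9: fails
  j=10: fails
  j=11: fails
  j=12: fails
No j in [9,12] satisfies it → none.

none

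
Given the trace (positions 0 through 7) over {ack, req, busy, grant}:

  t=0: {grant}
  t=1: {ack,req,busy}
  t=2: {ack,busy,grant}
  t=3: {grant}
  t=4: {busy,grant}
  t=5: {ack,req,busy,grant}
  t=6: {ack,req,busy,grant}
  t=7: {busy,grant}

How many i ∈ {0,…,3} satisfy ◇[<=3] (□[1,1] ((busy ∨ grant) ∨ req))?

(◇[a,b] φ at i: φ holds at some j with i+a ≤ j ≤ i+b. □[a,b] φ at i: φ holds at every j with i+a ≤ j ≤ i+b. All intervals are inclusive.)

4

Evaluate at each i in [0,3]:
  i=0: ✓ (witness j=0)
  i=1: ✓ (witness j=1)
  i=2: ✓ (witness j=2)
  i=3: ✓ (witness j=3)
Positions where it holds: {0, 1, 2, 3} → 4.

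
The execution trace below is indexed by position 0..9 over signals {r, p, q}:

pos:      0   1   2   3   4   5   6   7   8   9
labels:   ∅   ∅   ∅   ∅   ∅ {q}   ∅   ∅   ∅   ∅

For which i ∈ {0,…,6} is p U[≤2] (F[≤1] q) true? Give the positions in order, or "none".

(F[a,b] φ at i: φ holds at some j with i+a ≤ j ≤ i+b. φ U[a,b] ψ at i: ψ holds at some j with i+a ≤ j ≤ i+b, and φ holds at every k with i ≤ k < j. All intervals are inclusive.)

Evaluate at each i in [0,6]:
  i=0: ✗ (no rhs in [0,2])
  i=1: ✗ (no rhs in [1,3])
  i=2: ✗ (lhs fails at k=2 before rhs at j=4)
  i=3: ✗ (lhs fails at k=3 before rhs at j=4)
  i=4: ✓ (rhs at j=4)
  i=5: ✓ (rhs at j=5)
  i=6: ✗ (no rhs in [6,8])

4, 5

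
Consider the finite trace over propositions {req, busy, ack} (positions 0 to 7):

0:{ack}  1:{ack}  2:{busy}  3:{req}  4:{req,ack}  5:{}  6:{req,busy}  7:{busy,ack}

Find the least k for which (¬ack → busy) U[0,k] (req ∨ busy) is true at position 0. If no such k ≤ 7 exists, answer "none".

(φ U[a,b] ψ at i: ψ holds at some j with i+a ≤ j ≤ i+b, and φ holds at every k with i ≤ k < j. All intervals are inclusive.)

2

Need earliest j ≥ 0 with (req ∨ busy), and (¬ack → busy) at every k in [0,j-1].
  j=0: rhs fails.
  j=1: rhs fails.
  j=2: rhs holds; lhs holds on [0,1]. k = 2.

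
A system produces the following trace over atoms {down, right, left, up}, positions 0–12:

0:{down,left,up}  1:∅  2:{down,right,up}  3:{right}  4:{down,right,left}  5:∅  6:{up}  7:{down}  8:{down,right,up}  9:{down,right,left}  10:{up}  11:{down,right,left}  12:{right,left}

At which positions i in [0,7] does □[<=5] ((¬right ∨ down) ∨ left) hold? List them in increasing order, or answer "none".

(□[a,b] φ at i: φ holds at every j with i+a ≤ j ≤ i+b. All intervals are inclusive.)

4, 5, 6, 7

Evaluate at each i in [0,7]:
  i=0: ✗ (fails at j=3)
  i=1: ✗ (fails at j=3)
  i=2: ✗ (fails at j=3)
  i=3: ✗ (fails at j=3)
  i=4: ✓ (all of [4,9])
  i=5: ✓ (all of [5,10])
  i=6: ✓ (all of [6,11])
  i=7: ✓ (all of [7,12])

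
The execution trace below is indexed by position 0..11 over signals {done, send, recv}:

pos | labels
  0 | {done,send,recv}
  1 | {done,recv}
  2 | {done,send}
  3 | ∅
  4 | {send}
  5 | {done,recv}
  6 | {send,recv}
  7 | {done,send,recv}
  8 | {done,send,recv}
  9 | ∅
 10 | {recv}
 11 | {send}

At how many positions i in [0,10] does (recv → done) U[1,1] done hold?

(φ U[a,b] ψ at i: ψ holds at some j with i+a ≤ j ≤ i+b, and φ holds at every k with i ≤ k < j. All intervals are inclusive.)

4

Evaluate at each i in [0,10]:
  i=0: ✓ (rhs at j=1; lhs holds on [0,0])
  i=1: ✓ (rhs at j=2; lhs holds on [1,1])
  i=2: ✗ (no rhs in [3,3])
  i=3: ✗ (no rhs in [4,4])
  i=4: ✓ (rhs at j=5; lhs holds on [4,4])
  i=5: ✗ (no rhs in [6,6])
  i=6: ✗ (lhs fails at k=6 before rhs at j=7)
  i=7: ✓ (rhs at j=8; lhs holds on [7,7])
  i=8: ✗ (no rhs in [9,9])
  i=9: ✗ (no rhs in [10,10])
  i=10: ✗ (no rhs in [11,11])
Positions where it holds: {0, 1, 4, 7} → 4.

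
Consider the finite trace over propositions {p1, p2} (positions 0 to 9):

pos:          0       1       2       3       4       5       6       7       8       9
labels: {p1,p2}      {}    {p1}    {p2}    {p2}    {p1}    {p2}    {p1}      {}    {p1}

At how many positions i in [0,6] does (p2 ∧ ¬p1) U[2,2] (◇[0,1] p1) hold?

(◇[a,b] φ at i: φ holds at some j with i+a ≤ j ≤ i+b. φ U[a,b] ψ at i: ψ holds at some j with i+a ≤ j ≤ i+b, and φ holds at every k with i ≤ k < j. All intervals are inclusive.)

Evaluate at each i in [0,6]:
  i=0: ✗ (lhs fails at k=0 before rhs at j=2)
  i=1: ✗ (no rhs in [3,3])
  i=2: ✗ (lhs fails at k=2 before rhs at j=4)
  i=3: ✓ (rhs at j=5; lhs holds on [3,4])
  i=4: ✗ (lhs fails at k=5 before rhs at j=6)
  i=5: ✗ (lhs fails at k=5 before rhs at j=7)
  i=6: ✗ (lhs fails at k=7 before rhs at j=8)
Positions where it holds: {3} → 1.

1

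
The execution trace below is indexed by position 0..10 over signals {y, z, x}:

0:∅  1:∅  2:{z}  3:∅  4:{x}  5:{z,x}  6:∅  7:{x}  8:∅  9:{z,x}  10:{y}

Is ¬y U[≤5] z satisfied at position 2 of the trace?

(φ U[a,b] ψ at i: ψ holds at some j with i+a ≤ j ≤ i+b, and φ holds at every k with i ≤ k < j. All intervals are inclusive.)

Need some j in [2,7] with z, and ¬y at every k in [2,j-1].
  j=2: z holds; no prefix to check → satisfied.

Yes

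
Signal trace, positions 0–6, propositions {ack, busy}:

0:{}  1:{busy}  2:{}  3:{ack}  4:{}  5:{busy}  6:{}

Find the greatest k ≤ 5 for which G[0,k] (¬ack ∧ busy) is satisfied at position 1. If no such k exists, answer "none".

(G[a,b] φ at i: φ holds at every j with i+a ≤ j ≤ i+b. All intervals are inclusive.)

(¬ack ∧ busy) must hold from j=1 onward; find where it first fails.
  j=1: holds
  j=2: fails
Holds on [1,1], so largest k = 0.

0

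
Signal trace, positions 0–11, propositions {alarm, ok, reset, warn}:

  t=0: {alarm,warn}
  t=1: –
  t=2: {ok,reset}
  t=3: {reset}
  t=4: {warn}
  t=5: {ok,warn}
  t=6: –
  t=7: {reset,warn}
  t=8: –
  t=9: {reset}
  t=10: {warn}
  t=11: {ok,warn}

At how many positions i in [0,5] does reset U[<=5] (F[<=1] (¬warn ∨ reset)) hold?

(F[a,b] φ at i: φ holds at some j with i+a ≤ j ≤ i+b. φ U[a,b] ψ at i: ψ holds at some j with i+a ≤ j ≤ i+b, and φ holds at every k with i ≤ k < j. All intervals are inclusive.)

Evaluate at each i in [0,5]:
  i=0: ✓ (rhs at j=0)
  i=1: ✓ (rhs at j=1)
  i=2: ✓ (rhs at j=2)
  i=3: ✓ (rhs at j=3)
  i=4: ✗ (lhs fails at k=4 before rhs at j=5)
  i=5: ✓ (rhs at j=5)
Positions where it holds: {0, 1, 2, 3, 5} → 5.

5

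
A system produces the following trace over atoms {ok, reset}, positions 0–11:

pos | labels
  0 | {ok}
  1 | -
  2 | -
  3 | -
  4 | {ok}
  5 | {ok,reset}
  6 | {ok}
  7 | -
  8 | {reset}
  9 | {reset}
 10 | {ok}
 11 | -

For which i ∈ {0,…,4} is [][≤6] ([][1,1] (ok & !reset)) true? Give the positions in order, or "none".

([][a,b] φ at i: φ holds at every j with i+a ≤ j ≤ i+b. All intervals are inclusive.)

none

Evaluate at each i in [0,4]:
  i=0: ✗ (fails at j=0)
  i=1: ✗ (fails at j=1)
  i=2: ✗ (fails at j=2)
  i=3: ✗ (fails at j=4)
  i=4: ✗ (fails at j=4)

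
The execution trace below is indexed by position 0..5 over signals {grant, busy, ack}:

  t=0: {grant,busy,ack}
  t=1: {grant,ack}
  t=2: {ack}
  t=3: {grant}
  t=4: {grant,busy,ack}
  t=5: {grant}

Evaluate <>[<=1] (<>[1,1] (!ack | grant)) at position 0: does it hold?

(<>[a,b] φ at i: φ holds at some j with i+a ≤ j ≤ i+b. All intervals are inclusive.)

Holds

Check <>[1,1] (!ack | grant) at each j in [0,1]:
  j=0: holds (witness at 1)
  j=1: fails (none in [2,2])
Found at j=0 → formula holds.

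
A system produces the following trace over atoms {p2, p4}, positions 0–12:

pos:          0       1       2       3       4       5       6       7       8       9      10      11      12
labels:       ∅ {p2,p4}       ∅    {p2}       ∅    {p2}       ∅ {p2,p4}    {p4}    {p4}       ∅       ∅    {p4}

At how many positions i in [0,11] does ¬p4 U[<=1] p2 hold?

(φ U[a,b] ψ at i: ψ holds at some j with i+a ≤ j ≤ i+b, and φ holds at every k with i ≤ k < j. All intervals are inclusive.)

8

Evaluate at each i in [0,11]:
  i=0: ✓ (rhs at j=1; lhs holds on [0,0])
  i=1: ✓ (rhs at j=1)
  i=2: ✓ (rhs at j=3; lhs holds on [2,2])
  i=3: ✓ (rhs at j=3)
  i=4: ✓ (rhs at j=5; lhs holds on [4,4])
  i=5: ✓ (rhs at j=5)
  i=6: ✓ (rhs at j=7; lhs holds on [6,6])
  i=7: ✓ (rhs at j=7)
  i=8: ✗ (no rhs in [8,9])
  i=9: ✗ (no rhs in [9,10])
  i=10: ✗ (no rhs in [10,11])
  i=11: ✗ (no rhs in [11,12])
Positions where it holds: {0, 1, 2, 3, 4, 5, 6, 7} → 8.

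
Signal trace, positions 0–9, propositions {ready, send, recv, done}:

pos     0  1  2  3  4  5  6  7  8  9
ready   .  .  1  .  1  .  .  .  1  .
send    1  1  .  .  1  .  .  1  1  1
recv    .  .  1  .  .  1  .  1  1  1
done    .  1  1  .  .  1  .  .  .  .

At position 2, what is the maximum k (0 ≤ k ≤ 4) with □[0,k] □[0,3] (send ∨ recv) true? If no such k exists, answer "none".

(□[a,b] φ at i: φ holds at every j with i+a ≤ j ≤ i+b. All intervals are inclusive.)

none

□[0,3] (send ∨ recv) must hold from j=2 onward; find where it first fails.
  j=2: fails → no k works.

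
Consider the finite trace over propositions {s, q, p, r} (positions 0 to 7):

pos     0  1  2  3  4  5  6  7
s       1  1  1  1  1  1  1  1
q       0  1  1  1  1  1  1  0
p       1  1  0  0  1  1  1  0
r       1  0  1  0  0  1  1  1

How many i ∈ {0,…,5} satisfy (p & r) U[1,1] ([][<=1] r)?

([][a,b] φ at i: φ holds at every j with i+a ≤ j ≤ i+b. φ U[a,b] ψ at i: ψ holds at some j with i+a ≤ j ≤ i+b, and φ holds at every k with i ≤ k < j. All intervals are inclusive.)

Evaluate at each i in [0,5]:
  i=0: ✗ (no rhs in [1,1])
  i=1: ✗ (no rhs in [2,2])
  i=2: ✗ (no rhs in [3,3])
  i=3: ✗ (no rhs in [4,4])
  i=4: ✗ (lhs fails at k=4 before rhs at j=5)
  i=5: ✓ (rhs at j=6; lhs holds on [5,5])
Positions where it holds: {5} → 1.

1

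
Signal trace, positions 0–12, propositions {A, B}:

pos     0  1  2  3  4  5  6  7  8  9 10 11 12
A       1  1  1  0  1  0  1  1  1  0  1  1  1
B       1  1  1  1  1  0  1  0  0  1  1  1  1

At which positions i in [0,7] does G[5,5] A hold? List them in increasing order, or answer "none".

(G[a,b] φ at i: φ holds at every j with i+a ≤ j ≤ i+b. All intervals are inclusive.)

1, 2, 3, 5, 6, 7

Evaluate at each i in [0,7]:
  i=0: ✗ (fails at j=5)
  i=1: ✓ (all of [6,6])
  i=2: ✓ (all of [7,7])
  i=3: ✓ (all of [8,8])
  i=4: ✗ (fails at j=9)
  i=5: ✓ (all of [10,10])
  i=6: ✓ (all of [11,11])
  i=7: ✓ (all of [12,12])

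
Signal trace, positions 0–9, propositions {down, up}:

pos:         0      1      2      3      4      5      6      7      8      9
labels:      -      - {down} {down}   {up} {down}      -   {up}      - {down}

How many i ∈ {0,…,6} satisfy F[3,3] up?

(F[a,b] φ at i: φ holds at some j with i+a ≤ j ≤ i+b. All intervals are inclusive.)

2

Evaluate at each i in [0,6]:
  i=0: ✗ (none in [3,3])
  i=1: ✓ (witness j=4)
  i=2: ✗ (none in [5,5])
  i=3: ✗ (none in [6,6])
  i=4: ✓ (witness j=7)
  i=5: ✗ (none in [8,8])
  i=6: ✗ (none in [9,9])
Positions where it holds: {1, 4} → 2.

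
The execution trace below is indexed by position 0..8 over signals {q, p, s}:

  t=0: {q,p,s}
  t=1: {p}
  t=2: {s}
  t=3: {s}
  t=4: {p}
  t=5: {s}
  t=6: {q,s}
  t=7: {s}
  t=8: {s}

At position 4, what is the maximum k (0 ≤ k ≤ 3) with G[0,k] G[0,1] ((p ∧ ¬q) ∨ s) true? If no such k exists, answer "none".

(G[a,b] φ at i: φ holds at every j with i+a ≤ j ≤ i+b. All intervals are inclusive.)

G[0,1] ((p ∧ ¬q) ∨ s) must hold from j=4 onward; find where it first fails.
  j=4: holds
  j=5: holds
  j=6: holds
  j=7: holds
Holds through j=7; largest k = 3.

3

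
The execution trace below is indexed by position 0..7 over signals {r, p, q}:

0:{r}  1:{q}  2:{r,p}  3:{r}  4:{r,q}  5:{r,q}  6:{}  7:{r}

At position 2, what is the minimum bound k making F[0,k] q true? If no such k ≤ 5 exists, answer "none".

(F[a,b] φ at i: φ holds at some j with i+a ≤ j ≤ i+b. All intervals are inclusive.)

Scan j = 2,3,… for q:
  j=2: fails
  j=3: fails
  j=4: holds
First hit at j=4, so smallest k = 4-2 = 2.

2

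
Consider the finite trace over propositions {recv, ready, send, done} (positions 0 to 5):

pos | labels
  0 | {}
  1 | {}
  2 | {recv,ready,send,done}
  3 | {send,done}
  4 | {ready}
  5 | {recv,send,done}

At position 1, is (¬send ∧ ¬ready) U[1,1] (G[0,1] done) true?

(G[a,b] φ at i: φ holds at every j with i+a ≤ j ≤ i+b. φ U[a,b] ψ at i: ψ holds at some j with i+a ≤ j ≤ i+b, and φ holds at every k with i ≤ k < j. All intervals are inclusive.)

Need some j in [2,2] with G[0,1] done, and (¬send ∧ ¬ready) at every k in [1,j-1].
  j=2: G[0,1] done holds; (¬send ∧ ¬ready) holds at every k in [1,1] → satisfied.

True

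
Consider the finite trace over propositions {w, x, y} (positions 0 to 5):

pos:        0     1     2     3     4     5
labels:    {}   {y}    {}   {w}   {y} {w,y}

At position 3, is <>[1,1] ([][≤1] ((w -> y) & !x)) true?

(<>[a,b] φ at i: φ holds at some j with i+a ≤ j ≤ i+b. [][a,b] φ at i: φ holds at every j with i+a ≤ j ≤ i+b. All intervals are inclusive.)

Yes

Check [][≤1] ((w -> y) & !x) at each j in [4,4]:
  j=4: holds on [4,5]
Found at j=4 → formula holds.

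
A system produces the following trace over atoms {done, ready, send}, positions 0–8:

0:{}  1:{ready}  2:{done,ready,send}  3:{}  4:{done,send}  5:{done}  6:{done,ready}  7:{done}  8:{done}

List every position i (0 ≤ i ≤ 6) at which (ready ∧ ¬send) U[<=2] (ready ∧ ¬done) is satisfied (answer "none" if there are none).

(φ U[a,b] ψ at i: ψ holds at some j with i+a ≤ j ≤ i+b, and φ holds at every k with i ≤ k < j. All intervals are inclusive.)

1

Evaluate at each i in [0,6]:
  i=0: ✗ (lhs fails at k=0 before rhs at j=1)
  i=1: ✓ (rhs at j=1)
  i=2: ✗ (no rhs in [2,4])
  i=3: ✗ (no rhs in [3,5])
  i=4: ✗ (no rhs in [4,6])
  i=5: ✗ (no rhs in [5,7])
  i=6: ✗ (no rhs in [6,8])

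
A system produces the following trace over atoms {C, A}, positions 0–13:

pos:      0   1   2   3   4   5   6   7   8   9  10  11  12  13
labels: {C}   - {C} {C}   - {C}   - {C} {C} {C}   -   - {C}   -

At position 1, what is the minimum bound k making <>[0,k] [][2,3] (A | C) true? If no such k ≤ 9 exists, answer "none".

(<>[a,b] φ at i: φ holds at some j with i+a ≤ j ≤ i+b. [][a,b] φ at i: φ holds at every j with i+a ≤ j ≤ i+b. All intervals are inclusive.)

Scan j = 1,2,… for [][2,3] (A | C):
  j=1: fails
  j=2: fails
  j=3: fails
  j=4: fails
  j=5: holds
First hit at j=5, so smallest k = 5-1 = 4.

4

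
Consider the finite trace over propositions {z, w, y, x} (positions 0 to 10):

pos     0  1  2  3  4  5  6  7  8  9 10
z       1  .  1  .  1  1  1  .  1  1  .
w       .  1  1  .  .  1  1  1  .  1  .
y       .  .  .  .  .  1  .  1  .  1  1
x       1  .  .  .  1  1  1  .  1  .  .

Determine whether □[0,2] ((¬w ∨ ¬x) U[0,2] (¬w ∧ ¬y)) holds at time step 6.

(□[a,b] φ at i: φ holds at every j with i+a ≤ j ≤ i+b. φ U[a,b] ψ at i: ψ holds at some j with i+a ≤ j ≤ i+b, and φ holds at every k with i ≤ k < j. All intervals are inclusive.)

Check ((¬w ∨ ¬x) U[0,2] (¬w ∧ ¬y)) at every j in [6,8]:
  j=6: fails
  j=7: holds
  j=8: holds
Fails at j=6 → formula fails.

False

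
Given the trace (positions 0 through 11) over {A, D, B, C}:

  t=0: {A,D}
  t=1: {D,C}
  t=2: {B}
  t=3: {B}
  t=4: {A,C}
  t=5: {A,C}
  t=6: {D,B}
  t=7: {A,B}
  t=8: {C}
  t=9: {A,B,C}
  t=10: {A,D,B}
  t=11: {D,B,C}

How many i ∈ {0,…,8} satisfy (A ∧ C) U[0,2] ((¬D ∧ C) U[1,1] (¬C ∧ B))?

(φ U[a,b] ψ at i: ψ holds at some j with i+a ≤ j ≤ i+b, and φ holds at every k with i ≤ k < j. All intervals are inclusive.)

2

Evaluate at each i in [0,8]:
  i=0: ✗ (no rhs in [0,2])
  i=1: ✗ (no rhs in [1,3])
  i=2: ✗ (no rhs in [2,4])
  i=3: ✗ (lhs fails at k=3 before rhs at j=5)
  i=4: ✓ (rhs at j=5; lhs holds on [4,4])
  i=5: ✓ (rhs at j=5)
  i=6: ✗ (no rhs in [6,8])
  i=7: ✗ (lhs fails at k=7 before rhs at j=9)
  i=8: ✗ (lhs fails at k=8 before rhs at j=9)
Positions where it holds: {4, 5} → 2.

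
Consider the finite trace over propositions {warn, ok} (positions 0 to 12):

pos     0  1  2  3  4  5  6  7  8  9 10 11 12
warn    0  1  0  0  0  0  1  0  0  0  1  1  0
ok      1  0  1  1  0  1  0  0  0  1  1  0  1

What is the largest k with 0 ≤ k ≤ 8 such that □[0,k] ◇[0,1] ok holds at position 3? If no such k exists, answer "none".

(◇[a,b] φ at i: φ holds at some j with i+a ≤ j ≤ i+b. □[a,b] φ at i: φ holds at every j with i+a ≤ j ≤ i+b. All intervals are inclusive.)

2

◇[0,1] ok must hold from j=3 onward; find where it first fails.
  j=3: holds
  j=4: holds
  j=5: holds
  j=6: fails
Holds on [3,5], so largest k = 2.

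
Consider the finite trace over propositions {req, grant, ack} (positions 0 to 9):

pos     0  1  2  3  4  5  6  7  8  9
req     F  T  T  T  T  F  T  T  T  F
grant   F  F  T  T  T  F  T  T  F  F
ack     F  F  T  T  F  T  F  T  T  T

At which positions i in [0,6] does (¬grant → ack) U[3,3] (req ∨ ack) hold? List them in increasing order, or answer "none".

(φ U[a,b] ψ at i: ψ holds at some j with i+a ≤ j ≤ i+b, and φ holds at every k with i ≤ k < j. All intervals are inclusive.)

2, 3, 4, 5, 6

Evaluate at each i in [0,6]:
  i=0: ✗ (lhs fails at k=0 before rhs at j=3)
  i=1: ✗ (lhs fails at k=1 before rhs at j=4)
  i=2: ✓ (rhs at j=5; lhs holds on [2,4])
  i=3: ✓ (rhs at j=6; lhs holds on [3,5])
  i=4: ✓ (rhs at j=7; lhs holds on [4,6])
  i=5: ✓ (rhs at j=8; lhs holds on [5,7])
  i=6: ✓ (rhs at j=9; lhs holds on [6,8])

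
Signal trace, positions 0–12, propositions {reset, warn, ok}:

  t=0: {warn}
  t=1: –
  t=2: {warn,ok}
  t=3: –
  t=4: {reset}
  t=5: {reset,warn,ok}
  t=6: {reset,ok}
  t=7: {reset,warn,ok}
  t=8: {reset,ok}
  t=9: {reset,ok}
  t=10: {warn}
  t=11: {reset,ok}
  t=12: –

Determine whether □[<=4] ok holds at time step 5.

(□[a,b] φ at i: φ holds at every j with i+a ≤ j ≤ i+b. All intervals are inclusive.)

Check ok at every j in [5,9]:
  j=5: true
  j=6: true
  j=7: true
  j=8: true
  j=9: true
All positions satisfy it → formula holds.

Holds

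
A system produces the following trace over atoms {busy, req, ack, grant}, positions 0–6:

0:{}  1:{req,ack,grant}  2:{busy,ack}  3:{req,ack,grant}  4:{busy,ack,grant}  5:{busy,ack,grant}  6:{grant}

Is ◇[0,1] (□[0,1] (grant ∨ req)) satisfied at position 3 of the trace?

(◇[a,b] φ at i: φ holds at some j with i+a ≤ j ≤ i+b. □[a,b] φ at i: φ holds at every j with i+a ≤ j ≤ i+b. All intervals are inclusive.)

Check □[0,1] (grant ∨ req) at each j in [3,4]:
  j=3: holds on [3,4]
  j=4: holds on [4,5]
Found at j=3 → formula holds.

Yes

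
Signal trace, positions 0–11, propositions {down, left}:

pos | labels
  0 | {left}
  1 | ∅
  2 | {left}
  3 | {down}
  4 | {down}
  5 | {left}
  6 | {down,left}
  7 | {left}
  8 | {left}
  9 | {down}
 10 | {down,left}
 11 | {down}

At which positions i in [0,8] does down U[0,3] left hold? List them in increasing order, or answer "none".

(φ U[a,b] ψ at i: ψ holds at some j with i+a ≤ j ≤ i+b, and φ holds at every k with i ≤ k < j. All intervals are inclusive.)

Evaluate at each i in [0,8]:
  i=0: ✓ (rhs at j=0)
  i=1: ✗ (lhs fails at k=1 before rhs at j=2)
  i=2: ✓ (rhs at j=2)
  i=3: ✓ (rhs at j=5; lhs holds on [3,4])
  i=4: ✓ (rhs at j=5; lhs holds on [4,4])
  i=5: ✓ (rhs at j=5)
  i=6: ✓ (rhs at j=6)
  i=7: ✓ (rhs at j=7)
  i=8: ✓ (rhs at j=8)

0, 2, 3, 4, 5, 6, 7, 8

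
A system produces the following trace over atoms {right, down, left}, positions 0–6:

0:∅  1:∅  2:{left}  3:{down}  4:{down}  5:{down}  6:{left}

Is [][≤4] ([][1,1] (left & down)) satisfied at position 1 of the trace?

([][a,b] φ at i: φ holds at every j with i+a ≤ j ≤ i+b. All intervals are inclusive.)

False

Check [][1,1] (left & down) at every j in [1,5]:
  j=1: fails at 2
  j=2: fails at 3
  j=3: fails at 4
  j=4: fails at 5
  j=5: fails at 6
Fails at j=1 → formula fails.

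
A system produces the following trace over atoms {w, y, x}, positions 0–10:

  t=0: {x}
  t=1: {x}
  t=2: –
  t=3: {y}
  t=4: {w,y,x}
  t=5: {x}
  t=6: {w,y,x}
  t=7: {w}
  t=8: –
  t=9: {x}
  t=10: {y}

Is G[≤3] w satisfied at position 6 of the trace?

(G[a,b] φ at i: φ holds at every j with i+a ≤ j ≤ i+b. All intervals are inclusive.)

Check w at every j in [6,9]:
  j=6: true
  j=7: true
  j=8: false
  j=9: false
Fails at j=8 → formula fails.

Does not hold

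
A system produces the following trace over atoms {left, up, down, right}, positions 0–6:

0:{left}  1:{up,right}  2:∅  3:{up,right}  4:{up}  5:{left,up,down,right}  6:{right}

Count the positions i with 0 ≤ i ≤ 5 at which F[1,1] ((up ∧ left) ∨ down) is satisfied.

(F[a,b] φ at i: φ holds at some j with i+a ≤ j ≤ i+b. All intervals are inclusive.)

1

Evaluate at each i in [0,5]:
  i=0: ✗ (none in [1,1])
  i=1: ✗ (none in [2,2])
  i=2: ✗ (none in [3,3])
  i=3: ✗ (none in [4,4])
  i=4: ✓ (witness j=5)
  i=5: ✗ (none in [6,6])
Positions where it holds: {4} → 1.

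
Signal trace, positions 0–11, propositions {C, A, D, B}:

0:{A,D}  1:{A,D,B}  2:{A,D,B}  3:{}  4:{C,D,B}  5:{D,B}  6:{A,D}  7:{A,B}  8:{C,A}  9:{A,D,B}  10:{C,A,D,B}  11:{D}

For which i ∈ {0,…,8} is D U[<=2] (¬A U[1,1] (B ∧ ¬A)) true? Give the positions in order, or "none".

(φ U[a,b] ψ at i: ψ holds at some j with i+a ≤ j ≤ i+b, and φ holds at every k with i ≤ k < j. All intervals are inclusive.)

Evaluate at each i in [0,8]:
  i=0: ✗ (no rhs in [0,2])
  i=1: ✓ (rhs at j=3; lhs holds on [1,2])
  i=2: ✓ (rhs at j=3; lhs holds on [2,2])
  i=3: ✓ (rhs at j=3)
  i=4: ✓ (rhs at j=4)
  i=5: ✗ (no rhs in [5,7])
  i=6: ✗ (no rhs in [6,8])
  i=7: ✗ (no rhs in [7,9])
  i=8: ✗ (no rhs in [8,10])

1, 2, 3, 4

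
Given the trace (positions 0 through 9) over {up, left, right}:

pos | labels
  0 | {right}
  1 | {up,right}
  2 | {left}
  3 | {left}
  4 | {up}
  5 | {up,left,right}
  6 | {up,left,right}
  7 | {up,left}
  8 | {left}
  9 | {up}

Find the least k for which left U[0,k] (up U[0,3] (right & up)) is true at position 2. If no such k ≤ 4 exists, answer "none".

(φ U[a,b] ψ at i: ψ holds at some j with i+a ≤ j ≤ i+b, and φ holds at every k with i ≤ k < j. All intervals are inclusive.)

2

Need earliest j ≥ 2 with (up U[0,3] (right & up)), and left at every k in [2,j-1].
  j=2: rhs fails.
  j=3: rhs fails.
  j=4: rhs holds; lhs holds on [2,3]. k = 2.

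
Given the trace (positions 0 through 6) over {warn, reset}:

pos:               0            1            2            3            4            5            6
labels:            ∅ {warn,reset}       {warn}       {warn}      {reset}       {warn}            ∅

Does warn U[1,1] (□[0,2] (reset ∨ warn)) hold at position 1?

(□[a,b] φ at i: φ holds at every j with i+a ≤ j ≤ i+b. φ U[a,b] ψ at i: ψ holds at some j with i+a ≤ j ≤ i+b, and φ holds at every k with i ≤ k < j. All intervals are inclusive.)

Need some j in [2,2] with □[0,2] (reset ∨ warn), and warn at every k in [1,j-1].
  j=2: □[0,2] (reset ∨ warn) holds; warn holds at every k in [1,1] → satisfied.

True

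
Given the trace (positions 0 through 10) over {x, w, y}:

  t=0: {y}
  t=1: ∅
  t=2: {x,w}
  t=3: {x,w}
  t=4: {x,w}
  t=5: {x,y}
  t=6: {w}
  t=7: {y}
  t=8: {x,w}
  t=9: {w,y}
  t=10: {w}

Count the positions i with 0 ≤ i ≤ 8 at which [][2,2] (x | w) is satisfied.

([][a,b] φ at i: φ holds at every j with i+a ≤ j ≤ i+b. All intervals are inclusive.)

8

Evaluate at each i in [0,8]:
  i=0: ✓ (all of [2,2])
  i=1: ✓ (all of [3,3])
  i=2: ✓ (all of [4,4])
  i=3: ✓ (all of [5,5])
  i=4: ✓ (all of [6,6])
  i=5: ✗ (fails at j=7)
  i=6: ✓ (all of [8,8])
  i=7: ✓ (all of [9,9])
  i=8: ✓ (all of [10,10])
Positions where it holds: {0, 1, 2, 3, 4, 6, 7, 8} → 8.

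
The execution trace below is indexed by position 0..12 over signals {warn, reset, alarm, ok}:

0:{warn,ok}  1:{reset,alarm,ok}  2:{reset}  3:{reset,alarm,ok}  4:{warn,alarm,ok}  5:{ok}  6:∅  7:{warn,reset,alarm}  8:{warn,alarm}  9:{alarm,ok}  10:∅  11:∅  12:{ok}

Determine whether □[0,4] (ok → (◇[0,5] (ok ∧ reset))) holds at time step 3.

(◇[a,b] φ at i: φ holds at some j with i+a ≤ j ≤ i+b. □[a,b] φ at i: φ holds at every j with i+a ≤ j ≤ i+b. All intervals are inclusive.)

Does not hold

Check (ok → (◇[0,5] (ok ∧ reset))) at every j in [3,7]:
  j=3: antecedent true; consequent holds (witness at 3) → ✓
  j=4: antecedent true; consequent fails (none in [4,9]) → ✗
  j=5: antecedent true; consequent fails (none in [5,10]) → ✗
  j=6: antecedent false → ✓
  j=7: antecedent false → ✓
Fails at j=4 → formula fails.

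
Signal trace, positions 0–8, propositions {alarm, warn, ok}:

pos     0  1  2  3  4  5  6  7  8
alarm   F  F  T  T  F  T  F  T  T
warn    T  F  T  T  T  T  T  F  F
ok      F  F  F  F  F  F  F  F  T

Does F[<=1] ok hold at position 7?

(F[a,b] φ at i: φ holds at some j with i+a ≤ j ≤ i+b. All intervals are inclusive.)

True

Check ok at each j in [7,8]:
  j=7: false
  j=8: true
Found at j=8 → formula holds.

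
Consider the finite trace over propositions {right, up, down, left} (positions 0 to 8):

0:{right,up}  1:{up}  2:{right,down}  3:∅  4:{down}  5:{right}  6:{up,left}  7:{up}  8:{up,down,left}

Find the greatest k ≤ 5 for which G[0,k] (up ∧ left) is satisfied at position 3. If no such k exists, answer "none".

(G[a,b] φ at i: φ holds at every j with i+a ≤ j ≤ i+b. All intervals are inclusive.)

(up ∧ left) must hold from j=3 onward; find where it first fails.
  j=3: fails → no k works.

none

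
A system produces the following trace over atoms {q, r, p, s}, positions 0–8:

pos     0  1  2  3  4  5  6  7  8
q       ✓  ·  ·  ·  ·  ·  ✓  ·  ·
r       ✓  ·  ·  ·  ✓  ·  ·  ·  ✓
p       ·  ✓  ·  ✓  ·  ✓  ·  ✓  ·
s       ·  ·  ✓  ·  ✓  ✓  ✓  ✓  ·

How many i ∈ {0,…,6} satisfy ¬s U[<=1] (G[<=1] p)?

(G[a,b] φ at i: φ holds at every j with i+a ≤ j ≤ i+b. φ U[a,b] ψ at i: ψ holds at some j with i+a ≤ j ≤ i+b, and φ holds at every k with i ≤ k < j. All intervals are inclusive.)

Evaluate at each i in [0,6]:
  i=0: ✗ (no rhs in [0,1])
  i=1: ✗ (no rhs in [1,2])
  i=2: ✗ (no rhs in [2,3])
  i=3: ✗ (no rhs in [3,4])
  i=4: ✗ (no rhs in [4,5])
  i=5: ✗ (no rhs in [5,6])
  i=6: ✗ (no rhs in [6,7])
Positions where it holds: {} → 0.

0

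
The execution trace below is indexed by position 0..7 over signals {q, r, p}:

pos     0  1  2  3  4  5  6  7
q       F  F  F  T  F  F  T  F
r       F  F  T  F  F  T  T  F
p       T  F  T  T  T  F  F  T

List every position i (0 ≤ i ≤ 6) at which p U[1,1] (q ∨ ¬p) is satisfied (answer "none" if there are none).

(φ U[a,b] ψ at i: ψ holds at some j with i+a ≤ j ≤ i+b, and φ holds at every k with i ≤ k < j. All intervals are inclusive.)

0, 2, 4

Evaluate at each i in [0,6]:
  i=0: ✓ (rhs at j=1; lhs holds on [0,0])
  i=1: ✗ (no rhs in [2,2])
  i=2: ✓ (rhs at j=3; lhs holds on [2,2])
  i=3: ✗ (no rhs in [4,4])
  i=4: ✓ (rhs at j=5; lhs holds on [4,4])
  i=5: ✗ (lhs fails at k=5 before rhs at j=6)
  i=6: ✗ (no rhs in [7,7])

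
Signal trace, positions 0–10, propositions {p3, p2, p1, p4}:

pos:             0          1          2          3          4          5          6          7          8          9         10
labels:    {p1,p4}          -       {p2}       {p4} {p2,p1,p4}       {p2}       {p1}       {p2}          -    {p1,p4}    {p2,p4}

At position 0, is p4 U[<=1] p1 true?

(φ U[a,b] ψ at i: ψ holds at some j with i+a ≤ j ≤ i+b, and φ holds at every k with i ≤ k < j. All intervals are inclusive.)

Holds

Need some j in [0,1] with p1, and p4 at every k in [0,j-1].
  j=0: p1 holds; no prefix to check → satisfied.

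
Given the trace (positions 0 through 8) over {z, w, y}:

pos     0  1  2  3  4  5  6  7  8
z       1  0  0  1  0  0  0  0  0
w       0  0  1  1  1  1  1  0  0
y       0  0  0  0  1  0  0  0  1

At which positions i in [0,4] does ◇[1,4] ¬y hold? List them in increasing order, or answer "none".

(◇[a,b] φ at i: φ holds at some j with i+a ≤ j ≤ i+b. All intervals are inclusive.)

Evaluate at each i in [0,4]:
  i=0: ✓ (witness j=1)
  i=1: ✓ (witness j=2)
  i=2: ✓ (witness j=3)
  i=3: ✓ (witness j=5)
  i=4: ✓ (witness j=5)

0, 1, 2, 3, 4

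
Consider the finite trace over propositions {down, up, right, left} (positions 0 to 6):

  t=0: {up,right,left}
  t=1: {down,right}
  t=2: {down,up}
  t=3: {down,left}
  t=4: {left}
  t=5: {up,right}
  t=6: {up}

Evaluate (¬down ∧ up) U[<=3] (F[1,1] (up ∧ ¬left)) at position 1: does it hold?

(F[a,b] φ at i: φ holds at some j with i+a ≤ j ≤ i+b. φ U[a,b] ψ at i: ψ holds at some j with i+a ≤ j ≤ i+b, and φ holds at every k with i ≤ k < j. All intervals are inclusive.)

Yes

Need some j in [1,4] with F[1,1] (up ∧ ¬left), and (¬down ∧ up) at every k in [1,j-1].
  j=1: F[1,1] (up ∧ ¬left) holds; no prefix to check → satisfied.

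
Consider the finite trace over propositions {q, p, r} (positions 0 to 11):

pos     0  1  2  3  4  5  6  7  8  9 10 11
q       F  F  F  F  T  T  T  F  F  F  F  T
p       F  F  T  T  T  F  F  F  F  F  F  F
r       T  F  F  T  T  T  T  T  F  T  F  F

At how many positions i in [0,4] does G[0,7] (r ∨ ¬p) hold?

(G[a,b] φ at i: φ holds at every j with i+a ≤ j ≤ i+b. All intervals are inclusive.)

Evaluate at each i in [0,4]:
  i=0: ✗ (fails at j=2)
  i=1: ✗ (fails at j=2)
  i=2: ✗ (fails at j=2)
  i=3: ✓ (all of [3,10])
  i=4: ✓ (all of [4,11])
Positions where it holds: {3, 4} → 2.

2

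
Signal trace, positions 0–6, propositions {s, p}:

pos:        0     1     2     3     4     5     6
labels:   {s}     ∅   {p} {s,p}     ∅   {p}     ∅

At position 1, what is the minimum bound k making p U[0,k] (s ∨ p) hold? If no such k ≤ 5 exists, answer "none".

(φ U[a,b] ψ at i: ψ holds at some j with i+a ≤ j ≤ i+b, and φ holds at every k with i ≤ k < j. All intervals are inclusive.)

none

Need earliest j ≥ 1 with (s ∨ p), and p at every k in [1,j-1].
  j=1: rhs fails.
  j=2: rhs holds but lhs fails at k=1.
  j=3: rhs holds but lhs fails at k=1.
  j=4: rhs fails.
  j=5: rhs holds but lhs fails at k=1.
  j=6: rhs fails.
No witness within the range → none.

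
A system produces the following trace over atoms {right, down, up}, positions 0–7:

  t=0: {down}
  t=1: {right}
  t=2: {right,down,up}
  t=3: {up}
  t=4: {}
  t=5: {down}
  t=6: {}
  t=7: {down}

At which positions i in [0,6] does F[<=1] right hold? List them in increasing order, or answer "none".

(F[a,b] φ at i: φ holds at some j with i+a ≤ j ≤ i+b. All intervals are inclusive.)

Evaluate at each i in [0,6]:
  i=0: ✓ (witness j=1)
  i=1: ✓ (witness j=1)
  i=2: ✓ (witness j=2)
  i=3: ✗ (none in [3,4])
  i=4: ✗ (none in [4,5])
  i=5: ✗ (none in [5,6])
  i=6: ✗ (none in [6,7])

0, 1, 2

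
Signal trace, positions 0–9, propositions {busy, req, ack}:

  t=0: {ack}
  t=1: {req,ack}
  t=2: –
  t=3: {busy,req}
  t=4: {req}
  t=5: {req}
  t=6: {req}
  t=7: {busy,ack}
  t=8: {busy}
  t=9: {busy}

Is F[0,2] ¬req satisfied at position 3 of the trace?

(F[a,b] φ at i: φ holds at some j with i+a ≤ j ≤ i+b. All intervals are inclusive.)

Does not hold

Check ¬req at each j in [3,5]:
  j=3: false
  j=4: false
  j=5: false
No position in the window satisfies it → formula fails.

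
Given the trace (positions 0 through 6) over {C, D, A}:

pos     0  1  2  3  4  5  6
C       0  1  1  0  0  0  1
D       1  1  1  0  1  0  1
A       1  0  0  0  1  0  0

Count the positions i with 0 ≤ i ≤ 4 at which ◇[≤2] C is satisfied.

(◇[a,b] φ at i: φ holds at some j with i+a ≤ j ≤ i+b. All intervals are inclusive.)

Evaluate at each i in [0,4]:
  i=0: ✓ (witness j=1)
  i=1: ✓ (witness j=1)
  i=2: ✓ (witness j=2)
  i=3: ✗ (none in [3,5])
  i=4: ✓ (witness j=6)
Positions where it holds: {0, 1, 2, 4} → 4.

4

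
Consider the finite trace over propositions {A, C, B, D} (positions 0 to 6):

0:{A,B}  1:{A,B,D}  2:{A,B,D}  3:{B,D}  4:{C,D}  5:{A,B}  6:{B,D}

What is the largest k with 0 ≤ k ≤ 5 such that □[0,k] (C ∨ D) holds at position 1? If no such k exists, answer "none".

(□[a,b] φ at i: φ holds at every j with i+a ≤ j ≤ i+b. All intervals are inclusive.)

3

(C ∨ D) must hold from j=1 onward; find where it first fails.
  j=1: holds
  j=2: holds
  j=3: holds
  j=4: holds
  j=5: fails
Holds on [1,4], so largest k = 3.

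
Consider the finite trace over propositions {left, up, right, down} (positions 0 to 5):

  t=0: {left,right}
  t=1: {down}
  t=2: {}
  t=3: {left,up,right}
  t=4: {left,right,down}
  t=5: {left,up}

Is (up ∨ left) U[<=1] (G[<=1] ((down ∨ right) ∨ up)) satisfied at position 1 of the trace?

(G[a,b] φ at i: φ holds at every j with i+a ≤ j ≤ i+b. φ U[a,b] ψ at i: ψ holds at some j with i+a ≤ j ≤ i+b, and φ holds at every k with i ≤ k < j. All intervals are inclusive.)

False

Need some j in [1,2] with G[<=1] ((down ∨ right) ∨ up), and (up ∨ left) at every k in [1,j-1].
  j=1: G[<=1] ((down ∨ right) ∨ up) — fails at 2.
  j=2: G[<=1] ((down ∨ right) ∨ up) — fails at 2.
No j in the window works → until fails.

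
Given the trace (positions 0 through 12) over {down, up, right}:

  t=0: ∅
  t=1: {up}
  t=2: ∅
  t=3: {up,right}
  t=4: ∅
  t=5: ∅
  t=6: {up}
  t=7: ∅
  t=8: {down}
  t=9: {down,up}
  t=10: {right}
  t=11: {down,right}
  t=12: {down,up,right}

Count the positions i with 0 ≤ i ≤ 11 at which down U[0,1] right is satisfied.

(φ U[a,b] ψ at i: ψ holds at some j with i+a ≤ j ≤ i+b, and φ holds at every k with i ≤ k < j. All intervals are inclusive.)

Evaluate at each i in [0,11]:
  i=0: ✗ (no rhs in [0,1])
  i=1: ✗ (no rhs in [1,2])
  i=2: ✗ (lhs fails at k=2 before rhs at j=3)
  i=3: ✓ (rhs at j=3)
  i=4: ✗ (no rhs in [4,5])
  i=5: ✗ (no rhs in [5,6])
  i=6: ✗ (no rhs in [6,7])
  i=7: ✗ (no rhs in [7,8])
  i=8: ✗ (no rhs in [8,9])
  i=9: ✓ (rhs at j=10; lhs holds on [9,9])
  i=10: ✓ (rhs at j=10)
  i=11: ✓ (rhs at j=11)
Positions where it holds: {3, 9, 10, 11} → 4.

4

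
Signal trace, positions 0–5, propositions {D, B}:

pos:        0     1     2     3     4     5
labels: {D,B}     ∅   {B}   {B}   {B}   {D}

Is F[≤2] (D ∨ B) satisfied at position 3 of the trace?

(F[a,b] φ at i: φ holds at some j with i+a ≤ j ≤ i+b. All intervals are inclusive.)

Holds

Check (D ∨ B) at each j in [3,5]:
  j=3: true
  j=4: true
  j=5: true
Found at j=3 → formula holds.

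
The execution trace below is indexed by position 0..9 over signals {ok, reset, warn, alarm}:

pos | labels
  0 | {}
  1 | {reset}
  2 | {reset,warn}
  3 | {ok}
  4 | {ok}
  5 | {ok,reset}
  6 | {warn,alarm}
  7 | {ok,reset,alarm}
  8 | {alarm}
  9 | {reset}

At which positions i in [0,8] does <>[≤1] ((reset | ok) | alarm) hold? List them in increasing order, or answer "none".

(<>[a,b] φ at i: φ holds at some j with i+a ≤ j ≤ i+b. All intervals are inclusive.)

Evaluate at each i in [0,8]:
  i=0: ✓ (witness j=1)
  i=1: ✓ (witness j=1)
  i=2: ✓ (witness j=2)
  i=3: ✓ (witness j=3)
  i=4: ✓ (witness j=4)
  i=5: ✓ (witness j=5)
  i=6: ✓ (witness j=6)
  i=7: ✓ (witness j=7)
  i=8: ✓ (witness j=8)

0, 1, 2, 3, 4, 5, 6, 7, 8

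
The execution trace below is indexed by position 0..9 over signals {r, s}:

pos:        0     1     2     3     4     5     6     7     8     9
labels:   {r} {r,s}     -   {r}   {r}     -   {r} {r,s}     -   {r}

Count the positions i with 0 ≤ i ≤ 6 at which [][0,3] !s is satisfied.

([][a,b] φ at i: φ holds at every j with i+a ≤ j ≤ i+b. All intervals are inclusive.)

Evaluate at each i in [0,6]:
  i=0: ✗ (fails at j=1)
  i=1: ✗ (fails at j=1)
  i=2: ✓ (all of [2,5])
  i=3: ✓ (all of [3,6])
  i=4: ✗ (fails at j=7)
  i=5: ✗ (fails at j=7)
  i=6: ✗ (fails at j=7)
Positions where it holds: {2, 3} → 2.

2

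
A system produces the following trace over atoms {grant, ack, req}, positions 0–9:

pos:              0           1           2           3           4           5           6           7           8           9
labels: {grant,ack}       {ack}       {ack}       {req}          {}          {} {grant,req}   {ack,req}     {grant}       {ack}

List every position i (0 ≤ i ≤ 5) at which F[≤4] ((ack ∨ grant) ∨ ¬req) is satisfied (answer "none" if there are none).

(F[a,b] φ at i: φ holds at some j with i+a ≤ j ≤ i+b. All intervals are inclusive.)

Evaluate at each i in [0,5]:
  i=0: ✓ (witness j=0)
  i=1: ✓ (witness j=1)
  i=2: ✓ (witness j=2)
  i=3: ✓ (witness j=4)
  i=4: ✓ (witness j=4)
  i=5: ✓ (witness j=5)

0, 1, 2, 3, 4, 5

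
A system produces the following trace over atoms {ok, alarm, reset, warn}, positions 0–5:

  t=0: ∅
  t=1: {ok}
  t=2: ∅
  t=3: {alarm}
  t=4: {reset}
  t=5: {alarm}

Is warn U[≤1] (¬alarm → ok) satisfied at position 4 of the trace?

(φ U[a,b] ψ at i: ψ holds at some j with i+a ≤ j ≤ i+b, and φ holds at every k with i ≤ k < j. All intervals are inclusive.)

False

Need some j in [4,5] with (¬alarm → ok), and warn at every k in [4,j-1].
  j=4: (¬alarm → ok) false.
  j=5: (¬alarm → ok) holds, but warn fails at k=4 → not this j.
No j in the window works → until fails.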